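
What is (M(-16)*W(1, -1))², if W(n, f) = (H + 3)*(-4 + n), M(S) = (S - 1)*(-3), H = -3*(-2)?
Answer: 1896129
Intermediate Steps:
H = 6
M(S) = 3 - 3*S (M(S) = (-1 + S)*(-3) = 3 - 3*S)
W(n, f) = -36 + 9*n (W(n, f) = (6 + 3)*(-4 + n) = 9*(-4 + n) = -36 + 9*n)
(M(-16)*W(1, -1))² = ((3 - 3*(-16))*(-36 + 9*1))² = ((3 + 48)*(-36 + 9))² = (51*(-27))² = (-1377)² = 1896129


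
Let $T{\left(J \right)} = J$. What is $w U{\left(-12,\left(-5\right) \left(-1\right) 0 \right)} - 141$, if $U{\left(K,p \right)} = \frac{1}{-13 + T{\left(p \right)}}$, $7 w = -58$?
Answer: $- \frac{12773}{91} \approx -140.36$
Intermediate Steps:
$w = - \frac{58}{7}$ ($w = \frac{1}{7} \left(-58\right) = - \frac{58}{7} \approx -8.2857$)
$U{\left(K,p \right)} = \frac{1}{-13 + p}$
$w U{\left(-12,\left(-5\right) \left(-1\right) 0 \right)} - 141 = - \frac{58}{7 \left(-13 + \left(-5\right) \left(-1\right) 0\right)} - 141 = - \frac{58}{7 \left(-13 + 5 \cdot 0\right)} - 141 = - \frac{58}{7 \left(-13 + 0\right)} - 141 = - \frac{58}{7 \left(-13\right)} - 141 = \left(- \frac{58}{7}\right) \left(- \frac{1}{13}\right) - 141 = \frac{58}{91} - 141 = - \frac{12773}{91}$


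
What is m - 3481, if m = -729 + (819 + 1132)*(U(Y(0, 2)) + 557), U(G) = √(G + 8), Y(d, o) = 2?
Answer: 1082497 + 1951*√10 ≈ 1.0887e+6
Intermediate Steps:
U(G) = √(8 + G)
m = 1085978 + 1951*√10 (m = -729 + (819 + 1132)*(√(8 + 2) + 557) = -729 + 1951*(√10 + 557) = -729 + 1951*(557 + √10) = -729 + (1086707 + 1951*√10) = 1085978 + 1951*√10 ≈ 1.0921e+6)
m - 3481 = (1085978 + 1951*√10) - 3481 = 1082497 + 1951*√10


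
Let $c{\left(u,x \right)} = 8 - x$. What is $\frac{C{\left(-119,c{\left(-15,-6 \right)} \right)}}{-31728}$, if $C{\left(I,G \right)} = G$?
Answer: $- \frac{7}{15864} \approx -0.00044125$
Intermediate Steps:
$\frac{C{\left(-119,c{\left(-15,-6 \right)} \right)}}{-31728} = \frac{8 - -6}{-31728} = \left(8 + 6\right) \left(- \frac{1}{31728}\right) = 14 \left(- \frac{1}{31728}\right) = - \frac{7}{15864}$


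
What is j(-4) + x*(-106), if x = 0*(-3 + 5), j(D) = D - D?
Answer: 0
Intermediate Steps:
j(D) = 0
x = 0 (x = 0*2 = 0)
j(-4) + x*(-106) = 0 + 0*(-106) = 0 + 0 = 0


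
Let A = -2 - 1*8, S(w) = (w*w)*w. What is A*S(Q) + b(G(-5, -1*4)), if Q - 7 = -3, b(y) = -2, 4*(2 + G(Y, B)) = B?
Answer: -642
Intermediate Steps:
G(Y, B) = -2 + B/4
Q = 4 (Q = 7 - 3 = 4)
S(w) = w³ (S(w) = w²*w = w³)
A = -10 (A = -2 - 8 = -10)
A*S(Q) + b(G(-5, -1*4)) = -10*4³ - 2 = -10*64 - 2 = -640 - 2 = -642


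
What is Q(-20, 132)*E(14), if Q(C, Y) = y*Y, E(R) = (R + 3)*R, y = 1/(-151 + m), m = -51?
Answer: -15708/101 ≈ -155.52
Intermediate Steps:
y = -1/202 (y = 1/(-151 - 51) = 1/(-202) = -1/202 ≈ -0.0049505)
E(R) = R*(3 + R) (E(R) = (3 + R)*R = R*(3 + R))
Q(C, Y) = -Y/202
Q(-20, 132)*E(14) = (-1/202*132)*(14*(3 + 14)) = -924*17/101 = -66/101*238 = -15708/101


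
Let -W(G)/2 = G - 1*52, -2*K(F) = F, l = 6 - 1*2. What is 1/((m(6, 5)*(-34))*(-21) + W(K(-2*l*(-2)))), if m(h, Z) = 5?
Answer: 1/3690 ≈ 0.00027100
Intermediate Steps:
l = 4 (l = 6 - 2 = 4)
K(F) = -F/2
W(G) = 104 - 2*G (W(G) = -2*(G - 1*52) = -2*(G - 52) = -2*(-52 + G) = 104 - 2*G)
1/((m(6, 5)*(-34))*(-21) + W(K(-2*l*(-2)))) = 1/((5*(-34))*(-21) + (104 - (-1)*-2*4*(-2))) = 1/(-170*(-21) + (104 - (-1)*(-8*(-2)))) = 1/(3570 + (104 - (-1)*16)) = 1/(3570 + (104 - 2*(-8))) = 1/(3570 + (104 + 16)) = 1/(3570 + 120) = 1/3690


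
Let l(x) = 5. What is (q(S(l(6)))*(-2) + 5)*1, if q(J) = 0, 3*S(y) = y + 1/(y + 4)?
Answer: 5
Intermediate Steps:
S(y) = y/3 + 1/(3*(4 + y)) (S(y) = (y + 1/(y + 4))/3 = (y + 1/(4 + y))/3 = y/3 + 1/(3*(4 + y)))
(q(S(l(6)))*(-2) + 5)*1 = (0*(-2) + 5)*1 = (0 + 5)*1 = 5*1 = 5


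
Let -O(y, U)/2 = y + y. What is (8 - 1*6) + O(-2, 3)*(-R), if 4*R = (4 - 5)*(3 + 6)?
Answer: 20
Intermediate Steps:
R = -9/4 (R = ((4 - 5)*(3 + 6))/4 = (-1*9)/4 = (1/4)*(-9) = -9/4 ≈ -2.2500)
O(y, U) = -4*y (O(y, U) = -2*(y + y) = -4*y)
(8 - 1*6) + O(-2, 3)*(-R) = (8 - 1*6) + (-4*(-2))*(-1*(-9/4)) = (8 - 6) + 8*(9/4) = 2 + 18 = 20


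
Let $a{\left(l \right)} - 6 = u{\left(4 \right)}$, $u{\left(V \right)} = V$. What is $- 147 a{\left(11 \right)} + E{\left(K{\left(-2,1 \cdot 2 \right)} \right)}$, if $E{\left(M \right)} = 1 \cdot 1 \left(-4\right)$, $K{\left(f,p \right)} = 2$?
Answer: $-1474$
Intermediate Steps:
$a{\left(l \right)} = 10$ ($a{\left(l \right)} = 6 + 4 = 10$)
$E{\left(M \right)} = -4$ ($E{\left(M \right)} = 1 \left(-4\right) = -4$)
$- 147 a{\left(11 \right)} + E{\left(K{\left(-2,1 \cdot 2 \right)} \right)} = \left(-147\right) 10 - 4 = -1470 - 4 = -1474$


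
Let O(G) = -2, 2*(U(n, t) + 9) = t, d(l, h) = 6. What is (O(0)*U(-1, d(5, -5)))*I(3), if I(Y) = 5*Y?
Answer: 180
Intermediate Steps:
U(n, t) = -9 + t/2
(O(0)*U(-1, d(5, -5)))*I(3) = (-2*(-9 + (½)*6))*(5*3) = -2*(-9 + 3)*15 = -2*(-6)*15 = 12*15 = 180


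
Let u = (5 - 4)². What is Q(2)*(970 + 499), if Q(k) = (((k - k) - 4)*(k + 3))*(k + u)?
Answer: -88140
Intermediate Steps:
u = 1 (u = 1² = 1)
Q(k) = (1 + k)*(-12 - 4*k) (Q(k) = (((k - k) - 4)*(k + 3))*(k + 1) = ((0 - 4)*(3 + k))*(1 + k) = (-4*(3 + k))*(1 + k) = (-12 - 4*k)*(1 + k) = (1 + k)*(-12 - 4*k))
Q(2)*(970 + 499) = (-12 - 16*2 - 4*2²)*(970 + 499) = (-12 - 32 - 4*4)*1469 = (-12 - 32 - 16)*1469 = -60*1469 = -88140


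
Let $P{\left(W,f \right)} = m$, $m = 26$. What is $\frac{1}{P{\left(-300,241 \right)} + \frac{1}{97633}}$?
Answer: $\frac{97633}{2538459} \approx 0.038462$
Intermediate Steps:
$P{\left(W,f \right)} = 26$
$\frac{1}{P{\left(-300,241 \right)} + \frac{1}{97633}} = \frac{1}{26 + \frac{1}{97633}} = \frac{1}{\frac{2538459}{97633}} = \frac{97633}{2538459}$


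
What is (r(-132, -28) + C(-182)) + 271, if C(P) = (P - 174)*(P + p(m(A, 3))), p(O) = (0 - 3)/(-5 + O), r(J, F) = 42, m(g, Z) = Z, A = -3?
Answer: 64571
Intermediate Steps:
p(O) = -3/(-5 + O)
C(P) = (-174 + P)*(3/2 + P) (C(P) = (P - 174)*(P - 3/(-5 + 3)) = (-174 + P)*(P - 3/(-2)) = (-174 + P)*(P - 3*(-½)) = (-174 + P)*(P + 3/2) = (-174 + P)*(3/2 + P))
(r(-132, -28) + C(-182)) + 271 = (42 + (-261 + (-182)² - 345/2*(-182))) + 271 = (42 + (-261 + 33124 + 31395)) + 271 = (42 + 64258) + 271 = 64300 + 271 = 64571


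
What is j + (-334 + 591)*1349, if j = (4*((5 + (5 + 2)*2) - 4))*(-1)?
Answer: 346633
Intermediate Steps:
j = -60 (j = (4*((5 + 7*2) - 4))*(-1) = (4*((5 + 14) - 4))*(-1) = (4*(19 - 4))*(-1) = (4*15)*(-1) = 60*(-1) = -60)
j + (-334 + 591)*1349 = -60 + (-334 + 591)*1349 = -60 + 257*1349 = -60 + 346693 = 346633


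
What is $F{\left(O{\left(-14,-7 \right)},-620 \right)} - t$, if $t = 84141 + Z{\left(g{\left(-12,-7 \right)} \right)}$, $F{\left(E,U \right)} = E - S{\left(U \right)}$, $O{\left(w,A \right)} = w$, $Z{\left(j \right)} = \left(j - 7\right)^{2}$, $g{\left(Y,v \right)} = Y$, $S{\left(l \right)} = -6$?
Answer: $-84510$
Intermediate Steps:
$Z{\left(j \right)} = \left(-7 + j\right)^{2}$
$F{\left(E,U \right)} = 6 + E$ ($F{\left(E,U \right)} = E - -6 = E + 6 = 6 + E$)
$t = 84502$ ($t = 84141 + \left(-7 - 12\right)^{2} = 84141 + \left(-19\right)^{2} = 84141 + 361 = 84502$)
$F{\left(O{\left(-14,-7 \right)},-620 \right)} - t = \left(6 - 14\right) - 84502 = -8 - 84502 = -84510$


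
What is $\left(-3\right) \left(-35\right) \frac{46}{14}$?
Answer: $345$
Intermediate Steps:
$\left(-3\right) \left(-35\right) \frac{46}{14} = 105 \cdot 46 \cdot \frac{1}{14} = 105 \cdot \frac{23}{7} = 345$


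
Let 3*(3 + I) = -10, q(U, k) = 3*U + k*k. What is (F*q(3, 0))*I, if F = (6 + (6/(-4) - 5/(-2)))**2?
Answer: -2793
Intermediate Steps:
q(U, k) = k**2 + 3*U (q(U, k) = 3*U + k**2 = k**2 + 3*U)
F = 49 (F = (6 + (6*(-1/4) - 5*(-1/2)))**2 = (6 + (-3/2 + 5/2))**2 = (6 + 1)**2 = 7**2 = 49)
I = -19/3 (I = -3 + (1/3)*(-10) = -3 - 10/3 = -19/3 ≈ -6.3333)
(F*q(3, 0))*I = (49*(0**2 + 3*3))*(-19/3) = (49*(0 + 9))*(-19/3) = (49*9)*(-19/3) = 441*(-19/3) = -2793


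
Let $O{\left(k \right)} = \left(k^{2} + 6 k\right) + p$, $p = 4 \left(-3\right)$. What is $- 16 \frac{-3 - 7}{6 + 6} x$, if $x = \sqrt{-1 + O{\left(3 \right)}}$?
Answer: $\frac{40 \sqrt{14}}{3} \approx 49.889$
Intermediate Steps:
$p = -12$
$O{\left(k \right)} = -12 + k^{2} + 6 k$ ($O{\left(k \right)} = \left(k^{2} + 6 k\right) - 12 = -12 + k^{2} + 6 k$)
$x = \sqrt{14}$ ($x = \sqrt{-1 + \left(-12 + 3^{2} + 6 \cdot 3\right)} = \sqrt{-1 + \left(-12 + 9 + 18\right)} = \sqrt{-1 + 15} = \sqrt{14} \approx 3.7417$)
$- 16 \frac{-3 - 7}{6 + 6} x = - 16 \frac{-3 - 7}{6 + 6} \sqrt{14} = - 16 \left(- \frac{10}{12}\right) \sqrt{14} = - 16 \left(\left(-10\right) \frac{1}{12}\right) \sqrt{14} = \left(-16\right) \left(- \frac{5}{6}\right) \sqrt{14} = \frac{40 \sqrt{14}}{3}$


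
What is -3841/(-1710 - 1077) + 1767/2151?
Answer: 1465180/666093 ≈ 2.1997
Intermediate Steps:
-3841/(-1710 - 1077) + 1767/2151 = -3841/(-2787) + 1767*(1/2151) = -3841*(-1/2787) + 589/717 = 3841/2787 + 589/717 = 1465180/666093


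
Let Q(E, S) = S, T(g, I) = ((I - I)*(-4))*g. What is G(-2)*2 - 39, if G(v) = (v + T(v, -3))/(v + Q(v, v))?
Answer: -38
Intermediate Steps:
T(g, I) = 0 (T(g, I) = (0*(-4))*g = 0*g = 0)
G(v) = 1/2 (G(v) = (v + 0)/(v + v) = v/((2*v)) = v*(1/(2*v)) = 1/2)
G(-2)*2 - 39 = (1/2)*2 - 39 = 1 - 39 = -38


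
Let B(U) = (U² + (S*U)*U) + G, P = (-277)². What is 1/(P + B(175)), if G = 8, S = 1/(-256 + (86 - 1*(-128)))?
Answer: 6/639797 ≈ 9.3780e-6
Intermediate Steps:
S = -1/42 (S = 1/(-256 + (86 + 128)) = 1/(-256 + 214) = 1/(-42) = -1/42 ≈ -0.023810)
P = 76729
B(U) = 8 + 41*U²/42 (B(U) = (U² + (-U/42)*U) + 8 = (U² - U²/42) + 8 = 41*U²/42 + 8 = 8 + 41*U²/42)
1/(P + B(175)) = 1/(76729 + (8 + (41/42)*175²)) = 1/(76729 + (8 + (41/42)*30625)) = 1/(76729 + (8 + 179375/6)) = 1/(76729 + 179423/6) = 1/(639797/6) = 6/639797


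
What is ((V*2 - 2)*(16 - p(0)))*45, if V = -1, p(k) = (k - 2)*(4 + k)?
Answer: -4320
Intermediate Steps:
p(k) = (-2 + k)*(4 + k)
((V*2 - 2)*(16 - p(0)))*45 = ((-1*2 - 2)*(16 - (-8 + 0² + 2*0)))*45 = ((-2 - 2)*(16 - (-8 + 0 + 0)))*45 = -4*(16 - 1*(-8))*45 = -4*(16 + 8)*45 = -4*24*45 = -96*45 = -4320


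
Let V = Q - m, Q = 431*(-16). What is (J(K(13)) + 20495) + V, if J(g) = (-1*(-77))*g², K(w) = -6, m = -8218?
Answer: 24589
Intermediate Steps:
Q = -6896
V = 1322 (V = -6896 - 1*(-8218) = -6896 + 8218 = 1322)
J(g) = 77*g²
(J(K(13)) + 20495) + V = (77*(-6)² + 20495) + 1322 = (77*36 + 20495) + 1322 = (2772 + 20495) + 1322 = 23267 + 1322 = 24589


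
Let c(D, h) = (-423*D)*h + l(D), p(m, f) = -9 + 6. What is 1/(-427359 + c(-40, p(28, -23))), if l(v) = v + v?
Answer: -1/478199 ≈ -2.0912e-6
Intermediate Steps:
l(v) = 2*v
p(m, f) = -3
c(D, h) = 2*D - 423*D*h (c(D, h) = (-423*D)*h + 2*D = -423*D*h + 2*D = 2*D - 423*D*h)
1/(-427359 + c(-40, p(28, -23))) = 1/(-427359 - 40*(2 - 423*(-3))) = 1/(-427359 - 40*(2 + 1269)) = 1/(-427359 - 40*1271) = 1/(-427359 - 50840) = 1/(-478199) = -1/478199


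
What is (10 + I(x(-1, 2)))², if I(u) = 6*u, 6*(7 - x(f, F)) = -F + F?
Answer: 2704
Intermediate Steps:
x(f, F) = 7 (x(f, F) = 7 - (-F + F)/6 = 7 - ⅙*0 = 7 + 0 = 7)
(10 + I(x(-1, 2)))² = (10 + 6*7)² = (10 + 42)² = 52² = 2704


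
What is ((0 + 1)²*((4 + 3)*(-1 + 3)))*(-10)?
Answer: -140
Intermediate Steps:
((0 + 1)²*((4 + 3)*(-1 + 3)))*(-10) = (1²*(7*2))*(-10) = (1*14)*(-10) = 14*(-10) = -140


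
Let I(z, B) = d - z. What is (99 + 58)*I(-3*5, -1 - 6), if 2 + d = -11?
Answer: 314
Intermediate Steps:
d = -13 (d = -2 - 11 = -13)
I(z, B) = -13 - z
(99 + 58)*I(-3*5, -1 - 6) = (99 + 58)*(-13 - (-3)*5) = 157*(-13 - 1*(-15)) = 157*(-13 + 15) = 157*2 = 314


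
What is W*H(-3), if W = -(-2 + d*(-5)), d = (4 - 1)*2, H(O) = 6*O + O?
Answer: -672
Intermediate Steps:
H(O) = 7*O
d = 6 (d = 3*2 = 6)
W = 32 (W = -(-2 + 6*(-5)) = -(-2 - 30) = -1*(-32) = 32)
W*H(-3) = 32*(7*(-3)) = 32*(-21) = -672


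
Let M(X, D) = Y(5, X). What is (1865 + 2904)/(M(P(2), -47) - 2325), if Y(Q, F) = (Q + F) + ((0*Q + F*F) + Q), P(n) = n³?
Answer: -4769/2243 ≈ -2.1262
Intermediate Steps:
Y(Q, F) = F + F² + 2*Q (Y(Q, F) = (F + Q) + ((0 + F²) + Q) = (F + Q) + (F² + Q) = (F + Q) + (Q + F²) = F + F² + 2*Q)
M(X, D) = 10 + X + X² (M(X, D) = X + X² + 2*5 = X + X² + 10 = 10 + X + X²)
(1865 + 2904)/(M(P(2), -47) - 2325) = (1865 + 2904)/((10 + 2³ + (2³)²) - 2325) = 4769/((10 + 8 + 8²) - 2325) = 4769/((10 + 8 + 64) - 2325) = 4769/(82 - 2325) = 4769/(-2243) = 4769*(-1/2243) = -4769/2243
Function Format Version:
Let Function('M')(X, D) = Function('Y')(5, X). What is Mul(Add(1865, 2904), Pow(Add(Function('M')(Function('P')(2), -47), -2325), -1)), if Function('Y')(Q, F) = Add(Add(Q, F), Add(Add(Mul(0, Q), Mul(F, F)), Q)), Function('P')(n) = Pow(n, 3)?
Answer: Rational(-4769, 2243) ≈ -2.1262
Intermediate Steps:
Function('Y')(Q, F) = Add(F, Pow(F, 2), Mul(2, Q)) (Function('Y')(Q, F) = Add(Add(F, Q), Add(Add(0, Pow(F, 2)), Q)) = Add(Add(F, Q), Add(Pow(F, 2), Q)) = Add(Add(F, Q), Add(Q, Pow(F, 2))) = Add(F, Pow(F, 2), Mul(2, Q)))
Function('M')(X, D) = Add(10, X, Pow(X, 2)) (Function('M')(X, D) = Add(X, Pow(X, 2), Mul(2, 5)) = Add(X, Pow(X, 2), 10) = Add(10, X, Pow(X, 2)))
Mul(Add(1865, 2904), Pow(Add(Function('M')(Function('P')(2), -47), -2325), -1)) = Mul(Add(1865, 2904), Pow(Add(Add(10, Pow(2, 3), Pow(Pow(2, 3), 2)), -2325), -1)) = Mul(4769, Pow(Add(Add(10, 8, Pow(8, 2)), -2325), -1)) = Mul(4769, Pow(Add(Add(10, 8, 64), -2325), -1)) = Mul(4769, Pow(Add(82, -2325), -1)) = Mul(4769, Pow(-2243, -1)) = Mul(4769, Rational(-1, 2243)) = Rational(-4769, 2243)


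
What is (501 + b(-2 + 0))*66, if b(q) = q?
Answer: 32934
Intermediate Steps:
(501 + b(-2 + 0))*66 = (501 + (-2 + 0))*66 = (501 - 2)*66 = 499*66 = 32934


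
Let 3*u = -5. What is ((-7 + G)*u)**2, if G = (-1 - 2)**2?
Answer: 100/9 ≈ 11.111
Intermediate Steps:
u = -5/3 (u = (1/3)*(-5) = -5/3 ≈ -1.6667)
G = 9 (G = (-3)**2 = 9)
((-7 + G)*u)**2 = ((-7 + 9)*(-5/3))**2 = (2*(-5/3))**2 = (-10/3)**2 = 100/9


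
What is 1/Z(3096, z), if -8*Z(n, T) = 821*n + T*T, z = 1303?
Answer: -8/4239625 ≈ -1.8870e-6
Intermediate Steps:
Z(n, T) = -821*n/8 - T²/8 (Z(n, T) = -(821*n + T*T)/8 = -(821*n + T²)/8 = -(T² + 821*n)/8 = -821*n/8 - T²/8)
1/Z(3096, z) = 1/(-821/8*3096 - ⅛*1303²) = 1/(-317727 - ⅛*1697809) = 1/(-317727 - 1697809/8) = 1/(-4239625/8) = -8/4239625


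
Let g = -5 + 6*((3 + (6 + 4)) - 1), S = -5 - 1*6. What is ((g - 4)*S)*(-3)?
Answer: 2079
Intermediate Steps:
S = -11 (S = -5 - 6 = -11)
g = 67 (g = -5 + 6*((3 + 10) - 1) = -5 + 6*(13 - 1) = -5 + 6*12 = -5 + 72 = 67)
((g - 4)*S)*(-3) = ((67 - 4)*(-11))*(-3) = (63*(-11))*(-3) = -693*(-3) = 2079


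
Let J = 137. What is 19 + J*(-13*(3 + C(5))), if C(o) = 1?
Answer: -7105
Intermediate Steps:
19 + J*(-13*(3 + C(5))) = 19 + 137*(-13*(3 + 1)) = 19 + 137*(-13*4) = 19 + 137*(-52) = 19 - 7124 = -7105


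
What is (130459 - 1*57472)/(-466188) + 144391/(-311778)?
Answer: -15011515399/24224527044 ≈ -0.61968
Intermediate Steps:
(130459 - 1*57472)/(-466188) + 144391/(-311778) = (130459 - 57472)*(-1/466188) + 144391*(-1/311778) = 72987*(-1/466188) - 144391/311778 = -24329/155396 - 144391/311778 = -15011515399/24224527044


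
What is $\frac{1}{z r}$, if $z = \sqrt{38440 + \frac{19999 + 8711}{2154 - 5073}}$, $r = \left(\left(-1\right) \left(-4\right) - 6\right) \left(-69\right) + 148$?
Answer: $\frac{\sqrt{1455318046}}{2138853860} \approx 1.7836 \cdot 10^{-5}$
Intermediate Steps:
$r = 286$ ($r = \left(4 - 6\right) \left(-69\right) + 148 = \left(-2\right) \left(-69\right) + 148 = 138 + 148 = 286$)
$z = \frac{5 \sqrt{1455318046}}{973}$ ($z = \sqrt{38440 + \frac{28710}{-2919}} = \sqrt{38440 + 28710 \left(- \frac{1}{2919}\right)} = \sqrt{38440 - \frac{9570}{973}} = \sqrt{\frac{37392550}{973}} = \frac{5 \sqrt{1455318046}}{973} \approx 196.04$)
$\frac{1}{z r} = \frac{1}{\frac{5 \sqrt{1455318046}}{973} \cdot 286} = \frac{\sqrt{1455318046}}{7478510} \cdot \frac{1}{286} = \frac{\sqrt{1455318046}}{2138853860}$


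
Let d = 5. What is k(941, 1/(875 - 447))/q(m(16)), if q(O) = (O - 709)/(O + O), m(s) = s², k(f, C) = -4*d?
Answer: 10240/453 ≈ 22.605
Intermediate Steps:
k(f, C) = -20 (k(f, C) = -4*5 = -20)
q(O) = (-709 + O)/(2*O) (q(O) = (-709 + O)/((2*O)) = (-709 + O)*(1/(2*O)) = (-709 + O)/(2*O))
k(941, 1/(875 - 447))/q(m(16)) = -20*512/(-709 + 16²) = -20*512/(-709 + 256) = -20/((½)*(1/256)*(-453)) = -20/(-453/512) = -20*(-512/453) = 10240/453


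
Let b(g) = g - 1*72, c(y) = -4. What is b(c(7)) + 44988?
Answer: 44912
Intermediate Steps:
b(g) = -72 + g (b(g) = g - 72 = -72 + g)
b(c(7)) + 44988 = (-72 - 4) + 44988 = -76 + 44988 = 44912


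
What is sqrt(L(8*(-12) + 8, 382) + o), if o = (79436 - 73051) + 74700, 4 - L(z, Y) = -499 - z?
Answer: 10*sqrt(815) ≈ 285.48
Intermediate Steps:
L(z, Y) = 503 + z (L(z, Y) = 4 - (-499 - z) = 4 + (499 + z) = 503 + z)
o = 81085 (o = 6385 + 74700 = 81085)
sqrt(L(8*(-12) + 8, 382) + o) = sqrt((503 + (8*(-12) + 8)) + 81085) = sqrt((503 + (-96 + 8)) + 81085) = sqrt((503 - 88) + 81085) = sqrt(415 + 81085) = sqrt(81500) = 10*sqrt(815)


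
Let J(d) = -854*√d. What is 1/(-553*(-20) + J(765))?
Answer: -79/3111451 - 183*√85/31114510 ≈ -7.9615e-5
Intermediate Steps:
1/(-553*(-20) + J(765)) = 1/(-553*(-20) - 2562*√85) = 1/(11060 - 2562*√85)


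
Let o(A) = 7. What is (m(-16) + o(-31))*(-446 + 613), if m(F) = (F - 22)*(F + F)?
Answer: 204241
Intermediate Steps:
m(F) = 2*F*(-22 + F) (m(F) = (-22 + F)*(2*F) = 2*F*(-22 + F))
(m(-16) + o(-31))*(-446 + 613) = (2*(-16)*(-22 - 16) + 7)*(-446 + 613) = (2*(-16)*(-38) + 7)*167 = (1216 + 7)*167 = 1223*167 = 204241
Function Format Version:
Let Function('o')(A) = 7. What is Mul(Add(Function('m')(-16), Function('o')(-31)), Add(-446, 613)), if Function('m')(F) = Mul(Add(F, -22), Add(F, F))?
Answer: 204241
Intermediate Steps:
Function('m')(F) = Mul(2, F, Add(-22, F)) (Function('m')(F) = Mul(Add(-22, F), Mul(2, F)) = Mul(2, F, Add(-22, F)))
Mul(Add(Function('m')(-16), Function('o')(-31)), Add(-446, 613)) = Mul(Add(Mul(2, -16, Add(-22, -16)), 7), Add(-446, 613)) = Mul(Add(Mul(2, -16, -38), 7), 167) = Mul(Add(1216, 7), 167) = Mul(1223, 167) = 204241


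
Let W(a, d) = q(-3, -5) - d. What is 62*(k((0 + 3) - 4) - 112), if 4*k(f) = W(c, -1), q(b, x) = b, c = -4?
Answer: -6975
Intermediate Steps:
W(a, d) = -3 - d
k(f) = -½ (k(f) = (-3 - 1*(-1))/4 = (-3 + 1)/4 = (¼)*(-2) = -½)
62*(k((0 + 3) - 4) - 112) = 62*(-½ - 112) = 62*(-225/2) = -6975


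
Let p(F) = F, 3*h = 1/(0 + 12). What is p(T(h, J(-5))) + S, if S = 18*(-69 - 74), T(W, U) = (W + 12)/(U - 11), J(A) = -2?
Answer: -1205065/468 ≈ -2574.9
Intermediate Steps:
h = 1/36 (h = 1/(3*(0 + 12)) = (⅓)/12 = (⅓)*(1/12) = 1/36 ≈ 0.027778)
T(W, U) = (12 + W)/(-11 + U)
S = -2574 (S = 18*(-143) = -2574)
p(T(h, J(-5))) + S = (12 + 1/36)/(-11 - 2) - 2574 = (433/36)/(-13) - 2574 = -1/13*433/36 - 2574 = -433/468 - 2574 = -1205065/468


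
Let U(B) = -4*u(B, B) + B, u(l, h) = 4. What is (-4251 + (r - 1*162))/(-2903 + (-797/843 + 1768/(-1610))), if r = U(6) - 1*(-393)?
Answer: 1367409225/985703071 ≈ 1.3872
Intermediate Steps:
U(B) = -16 + B (U(B) = -4*4 + B = -16 + B)
r = 383 (r = (-16 + 6) - 1*(-393) = -10 + 393 = 383)
(-4251 + (r - 1*162))/(-2903 + (-797/843 + 1768/(-1610))) = (-4251 + (383 - 1*162))/(-2903 + (-797/843 + 1768/(-1610))) = (-4251 + (383 - 162))/(-2903 + (-797*1/843 + 1768*(-1/1610))) = (-4251 + 221)/(-2903 + (-797/843 - 884/805)) = -4030/(-2903 - 1386797/678615) = -4030/(-1971406142/678615) = -4030*(-678615/1971406142) = 1367409225/985703071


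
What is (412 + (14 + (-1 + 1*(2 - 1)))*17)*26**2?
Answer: 439400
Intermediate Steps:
(412 + (14 + (-1 + 1*(2 - 1)))*17)*26**2 = (412 + (14 + (-1 + 1*1))*17)*676 = (412 + (14 + (-1 + 1))*17)*676 = (412 + (14 + 0)*17)*676 = (412 + 14*17)*676 = (412 + 238)*676 = 650*676 = 439400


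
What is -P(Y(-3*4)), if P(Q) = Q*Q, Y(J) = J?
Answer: -144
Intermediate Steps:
P(Q) = Q²
-P(Y(-3*4)) = -(-3*4)² = -1*(-12)² = -1*144 = -144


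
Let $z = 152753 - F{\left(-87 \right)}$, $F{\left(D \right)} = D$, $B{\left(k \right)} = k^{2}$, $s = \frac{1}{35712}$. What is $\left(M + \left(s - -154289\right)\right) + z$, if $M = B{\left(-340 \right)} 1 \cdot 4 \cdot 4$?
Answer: $\frac{77021106049}{35712} \approx 2.1567 \cdot 10^{6}$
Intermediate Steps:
$s = \frac{1}{35712} \approx 2.8002 \cdot 10^{-5}$
$M = 1849600$ ($M = \left(-340\right)^{2} \cdot 1 \cdot 4 \cdot 4 = 115600 \cdot 4 \cdot 4 = 115600 \cdot 16 = 1849600$)
$z = 152840$ ($z = 152753 - -87 = 152753 + 87 = 152840$)
$\left(M + \left(s - -154289\right)\right) + z = \left(1849600 + \left(\frac{1}{35712} - -154289\right)\right) + 152840 = \left(1849600 + \left(\frac{1}{35712} + 154289\right)\right) + 152840 = \left(1849600 + \frac{5509968769}{35712}\right) + 152840 = \frac{71562883969}{35712} + 152840 = \frac{77021106049}{35712}$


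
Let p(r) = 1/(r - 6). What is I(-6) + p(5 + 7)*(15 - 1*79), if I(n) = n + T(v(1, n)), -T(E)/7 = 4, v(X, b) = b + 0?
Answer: -134/3 ≈ -44.667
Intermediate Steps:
v(X, b) = b
T(E) = -28 (T(E) = -7*4 = -28)
p(r) = 1/(-6 + r)
I(n) = -28 + n (I(n) = n - 28 = -28 + n)
I(-6) + p(5 + 7)*(15 - 1*79) = (-28 - 6) + (15 - 1*79)/(-6 + (5 + 7)) = -34 + (15 - 79)/(-6 + 12) = -34 - 64/6 = -34 + (⅙)*(-64) = -34 - 32/3 = -134/3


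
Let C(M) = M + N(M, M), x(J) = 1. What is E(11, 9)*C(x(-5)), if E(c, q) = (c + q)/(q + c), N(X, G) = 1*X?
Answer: 2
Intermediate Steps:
N(X, G) = X
E(c, q) = 1 (E(c, q) = (c + q)/(c + q) = 1)
C(M) = 2*M (C(M) = M + M = 2*M)
E(11, 9)*C(x(-5)) = 1*(2*1) = 1*2 = 2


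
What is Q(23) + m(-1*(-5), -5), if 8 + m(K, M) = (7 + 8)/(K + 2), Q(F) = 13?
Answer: 50/7 ≈ 7.1429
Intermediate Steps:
m(K, M) = -8 + 15/(2 + K) (m(K, M) = -8 + (7 + 8)/(K + 2) = -8 + 15/(2 + K))
Q(23) + m(-1*(-5), -5) = 13 + (-1 - (-8)*(-5))/(2 - 1*(-5)) = 13 + (-1 - 8*5)/(2 + 5) = 13 + (-1 - 40)/7 = 13 + (⅐)*(-41) = 13 - 41/7 = 50/7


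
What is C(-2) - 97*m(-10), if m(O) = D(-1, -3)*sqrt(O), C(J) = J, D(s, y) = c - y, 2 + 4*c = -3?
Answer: -2 - 679*I*sqrt(10)/4 ≈ -2.0 - 536.8*I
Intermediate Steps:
c = -5/4 (c = -1/2 + (1/4)*(-3) = -1/2 - 3/4 = -5/4 ≈ -1.2500)
D(s, y) = -5/4 - y
m(O) = 7*sqrt(O)/4 (m(O) = (-5/4 - 1*(-3))*sqrt(O) = (-5/4 + 3)*sqrt(O) = 7*sqrt(O)/4)
C(-2) - 97*m(-10) = -2 - 679*sqrt(-10)/4 = -2 - 679*I*sqrt(10)/4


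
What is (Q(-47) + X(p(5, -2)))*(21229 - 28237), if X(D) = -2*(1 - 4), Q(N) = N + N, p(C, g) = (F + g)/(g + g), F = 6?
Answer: 616704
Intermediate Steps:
p(C, g) = (6 + g)/(2*g) (p(C, g) = (6 + g)/(g + g) = (6 + g)/((2*g)) = (6 + g)*(1/(2*g)) = (6 + g)/(2*g))
Q(N) = 2*N
X(D) = 6 (X(D) = -2*(-3) = 6)
(Q(-47) + X(p(5, -2)))*(21229 - 28237) = (2*(-47) + 6)*(21229 - 28237) = (-94 + 6)*(-7008) = -88*(-7008) = 616704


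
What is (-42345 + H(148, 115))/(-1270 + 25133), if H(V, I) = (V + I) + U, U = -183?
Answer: -42265/23863 ≈ -1.7712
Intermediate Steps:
H(V, I) = -183 + I + V (H(V, I) = (V + I) - 183 = (I + V) - 183 = -183 + I + V)
(-42345 + H(148, 115))/(-1270 + 25133) = (-42345 + (-183 + 115 + 148))/(-1270 + 25133) = (-42345 + 80)/23863 = -42265*1/23863 = -42265/23863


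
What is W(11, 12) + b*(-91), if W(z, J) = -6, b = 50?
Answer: -4556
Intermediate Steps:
W(11, 12) + b*(-91) = -6 + 50*(-91) = -6 - 4550 = -4556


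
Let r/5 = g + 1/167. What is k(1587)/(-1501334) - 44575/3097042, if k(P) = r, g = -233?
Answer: -5286719154125/388249486911338 ≈ -0.013617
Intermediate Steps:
r = -194550/167 (r = 5*(-233 + 1/167) = 5*(-38910/167) = -194550/167 ≈ -1165.0)
k(P) = -194550/167
k(1587)/(-1501334) - 44575/3097042 = -194550/167/(-1501334) - 44575/3097042 = -194550/167*(-1/1501334) - 44575*1/3097042 = 97275/125361389 - 44575/3097042 = -5286719154125/388249486911338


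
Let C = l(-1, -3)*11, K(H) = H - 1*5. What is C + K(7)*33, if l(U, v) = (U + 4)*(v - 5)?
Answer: -198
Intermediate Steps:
K(H) = -5 + H (K(H) = H - 5 = -5 + H)
l(U, v) = (-5 + v)*(4 + U) (l(U, v) = (4 + U)*(-5 + v) = (-5 + v)*(4 + U))
C = -264 (C = (-20 - 5*(-1) + 4*(-3) - 1*(-3))*11 = (-20 + 5 - 12 + 3)*11 = -24*11 = -264)
C + K(7)*33 = -264 + (-5 + 7)*33 = -264 + 2*33 = -264 + 66 = -198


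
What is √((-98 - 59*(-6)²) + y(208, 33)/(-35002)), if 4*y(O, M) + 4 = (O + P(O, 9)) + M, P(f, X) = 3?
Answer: 2*I*√170141449313/17501 ≈ 47.138*I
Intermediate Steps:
y(O, M) = -¼ + M/4 + O/4 (y(O, M) = -1 + ((O + 3) + M)/4 = -1 + ((3 + O) + M)/4 = -1 + (3 + M + O)/4 = -1 + (¾ + M/4 + O/4) = -¼ + M/4 + O/4)
√((-98 - 59*(-6)²) + y(208, 33)/(-35002)) = √((-98 - 59*(-6)²) + (-¼ + (¼)*33 + (¼)*208)/(-35002)) = √((-98 - 59*36) + (-¼ + 33/4 + 52)*(-1/35002)) = √((-98 - 2124) + 60*(-1/35002)) = √(-2222 - 30/17501) = √(-38887252/17501) = 2*I*√170141449313/17501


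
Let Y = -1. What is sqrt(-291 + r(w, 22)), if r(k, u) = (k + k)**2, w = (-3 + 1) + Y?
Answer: I*sqrt(255) ≈ 15.969*I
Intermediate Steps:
w = -3 (w = (-3 + 1) - 1 = -2 - 1 = -3)
r(k, u) = 4*k**2 (r(k, u) = (2*k)**2 = 4*k**2)
sqrt(-291 + r(w, 22)) = sqrt(-291 + 4*(-3)**2) = sqrt(-291 + 4*9) = sqrt(-291 + 36) = sqrt(-255) = I*sqrt(255)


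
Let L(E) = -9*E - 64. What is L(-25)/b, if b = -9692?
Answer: -161/9692 ≈ -0.016612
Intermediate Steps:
L(E) = -64 - 9*E
L(-25)/b = (-64 - 9*(-25))/(-9692) = (-64 + 225)*(-1/9692) = 161*(-1/9692) = -161/9692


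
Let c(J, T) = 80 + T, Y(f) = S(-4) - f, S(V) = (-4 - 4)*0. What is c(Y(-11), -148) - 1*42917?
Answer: -42985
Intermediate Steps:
S(V) = 0 (S(V) = -8*0 = 0)
Y(f) = -f (Y(f) = 0 - f = -f)
c(Y(-11), -148) - 1*42917 = (80 - 148) - 1*42917 = -68 - 42917 = -42985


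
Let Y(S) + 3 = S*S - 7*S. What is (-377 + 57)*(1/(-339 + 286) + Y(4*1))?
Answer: 254720/53 ≈ 4806.0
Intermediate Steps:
Y(S) = -3 + S**2 - 7*S (Y(S) = -3 + (S*S - 7*S) = -3 + (S**2 - 7*S) = -3 + S**2 - 7*S)
(-377 + 57)*(1/(-339 + 286) + Y(4*1)) = (-377 + 57)*(1/(-339 + 286) + (-3 + (4*1)**2 - 28)) = -320*(1/(-53) + (-3 + 4**2 - 7*4)) = -320*(-1/53 + (-3 + 16 - 28)) = -320*(-1/53 - 15) = -320*(-796/53) = 254720/53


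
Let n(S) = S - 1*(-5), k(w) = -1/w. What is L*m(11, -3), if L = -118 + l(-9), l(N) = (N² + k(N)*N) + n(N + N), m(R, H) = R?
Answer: -561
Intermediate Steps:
n(S) = 5 + S (n(S) = S + 5 = 5 + S)
l(N) = 4 + N² + 2*N (l(N) = (N² + (-1/N)*N) + (5 + (N + N)) = (N² - 1) + (5 + 2*N) = (-1 + N²) + (5 + 2*N) = 4 + N² + 2*N)
L = -51 (L = -118 + (4 + (-9)² + 2*(-9)) = -118 + (4 + 81 - 18) = -118 + 67 = -51)
L*m(11, -3) = -51*11 = -561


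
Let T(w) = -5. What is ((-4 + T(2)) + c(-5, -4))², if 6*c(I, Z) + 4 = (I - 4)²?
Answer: 529/36 ≈ 14.694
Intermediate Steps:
c(I, Z) = -⅔ + (-4 + I)²/6 (c(I, Z) = -⅔ + (I - 4)²/6 = -⅔ + (-4 + I)²/6)
((-4 + T(2)) + c(-5, -4))² = ((-4 - 5) + (-⅔ + (-4 - 5)²/6))² = (-9 + (-⅔ + (⅙)*(-9)²))² = (-9 + (-⅔ + (⅙)*81))² = (-9 + (-⅔ + 27/2))² = (-9 + 77/6)² = (23/6)² = 529/36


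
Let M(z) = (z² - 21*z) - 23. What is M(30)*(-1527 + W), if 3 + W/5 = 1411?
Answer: 1361711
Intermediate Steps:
W = 7040 (W = -15 + 5*1411 = -15 + 7055 = 7040)
M(z) = -23 + z² - 21*z
M(30)*(-1527 + W) = (-23 + 30² - 21*30)*(-1527 + 7040) = (-23 + 900 - 630)*5513 = 247*5513 = 1361711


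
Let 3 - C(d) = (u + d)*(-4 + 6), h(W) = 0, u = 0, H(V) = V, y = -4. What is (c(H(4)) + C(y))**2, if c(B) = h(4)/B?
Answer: 121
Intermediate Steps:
C(d) = 3 - 2*d (C(d) = 3 - (0 + d)*(-4 + 6) = 3 - d*2 = 3 - 2*d)
c(B) = 0 (c(B) = 0/B = 0)
(c(H(4)) + C(y))**2 = (0 + (3 - 2*(-4)))**2 = (0 + (3 + 8))**2 = (0 + 11)**2 = 11**2 = 121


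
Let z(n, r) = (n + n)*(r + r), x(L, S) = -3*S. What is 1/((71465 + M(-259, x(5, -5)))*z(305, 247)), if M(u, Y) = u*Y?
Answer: 1/20364557200 ≈ 4.9105e-11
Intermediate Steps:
M(u, Y) = Y*u
z(n, r) = 4*n*r (z(n, r) = (2*n)*(2*r) = 4*n*r)
1/((71465 + M(-259, x(5, -5)))*z(305, 247)) = 1/((71465 - 3*(-5)*(-259))*((4*305*247))) = 1/((71465 + 15*(-259))*301340) = (1/301340)/(71465 - 3885) = (1/301340)/67580 = (1/67580)*(1/301340) = 1/20364557200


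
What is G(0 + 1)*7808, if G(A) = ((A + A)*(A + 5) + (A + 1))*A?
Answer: 109312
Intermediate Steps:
G(A) = A*(1 + A + 2*A*(5 + A)) (G(A) = ((2*A)*(5 + A) + (1 + A))*A = (2*A*(5 + A) + (1 + A))*A = (1 + A + 2*A*(5 + A))*A = A*(1 + A + 2*A*(5 + A)))
G(0 + 1)*7808 = ((0 + 1)*(1 + 2*(0 + 1)² + 11*(0 + 1)))*7808 = (1*(1 + 2*1² + 11*1))*7808 = (1*(1 + 2*1 + 11))*7808 = (1*(1 + 2 + 11))*7808 = (1*14)*7808 = 14*7808 = 109312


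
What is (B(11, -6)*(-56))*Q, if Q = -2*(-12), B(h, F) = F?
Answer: 8064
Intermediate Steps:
Q = 24
(B(11, -6)*(-56))*Q = -6*(-56)*24 = 336*24 = 8064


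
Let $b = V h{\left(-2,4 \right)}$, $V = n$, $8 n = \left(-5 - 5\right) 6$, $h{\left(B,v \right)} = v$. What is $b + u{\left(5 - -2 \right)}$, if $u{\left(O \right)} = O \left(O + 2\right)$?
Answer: $33$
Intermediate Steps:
$n = - \frac{15}{2}$ ($n = \frac{\left(-5 - 5\right) 6}{8} = \frac{\left(-10\right) 6}{8} = \frac{1}{8} \left(-60\right) = - \frac{15}{2} \approx -7.5$)
$V = - \frac{15}{2} \approx -7.5$
$u{\left(O \right)} = O \left(2 + O\right)$
$b = -30$ ($b = \left(- \frac{15}{2}\right) 4 = -30$)
$b + u{\left(5 - -2 \right)} = -30 + \left(5 - -2\right) \left(2 + \left(5 - -2\right)\right) = -30 + \left(5 + 2\right) \left(2 + \left(5 + 2\right)\right) = -30 + 7 \left(2 + 7\right) = -30 + 7 \cdot 9 = -30 + 63 = 33$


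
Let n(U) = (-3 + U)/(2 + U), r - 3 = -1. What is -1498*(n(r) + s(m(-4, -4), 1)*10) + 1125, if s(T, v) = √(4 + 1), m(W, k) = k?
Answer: 2999/2 - 14980*√5 ≈ -31997.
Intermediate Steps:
r = 2 (r = 3 - 1 = 2)
n(U) = (-3 + U)/(2 + U)
s(T, v) = √5
-1498*(n(r) + s(m(-4, -4), 1)*10) + 1125 = -1498*((-3 + 2)/(2 + 2) + √5*10) + 1125 = -1498*(-1/4 + 10*√5) + 1125 = -1498*((¼)*(-1) + 10*√5) + 1125 = -1498*(-¼ + 10*√5) + 1125 = (749/2 - 14980*√5) + 1125 = 2999/2 - 14980*√5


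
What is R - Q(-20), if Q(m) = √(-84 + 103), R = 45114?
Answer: 45114 - √19 ≈ 45110.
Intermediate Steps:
Q(m) = √19
R - Q(-20) = 45114 - √19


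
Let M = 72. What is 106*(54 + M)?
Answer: 13356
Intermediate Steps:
106*(54 + M) = 106*(54 + 72) = 106*126 = 13356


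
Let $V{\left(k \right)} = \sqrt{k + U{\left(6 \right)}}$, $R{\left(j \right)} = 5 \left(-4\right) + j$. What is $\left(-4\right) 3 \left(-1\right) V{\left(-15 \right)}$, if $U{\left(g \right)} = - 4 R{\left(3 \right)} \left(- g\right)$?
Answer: $36 i \sqrt{47} \approx 246.8 i$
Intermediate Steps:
$R{\left(j \right)} = -20 + j$
$U{\left(g \right)} = - 68 g$ ($U{\left(g \right)} = - 4 \left(-20 + 3\right) \left(- g\right) = \left(-4\right) \left(-17\right) \left(- g\right) = 68 \left(- g\right) = - 68 g$)
$V{\left(k \right)} = \sqrt{-408 + k}$ ($V{\left(k \right)} = \sqrt{k - 408} = \sqrt{-408 + k}$)
$\left(-4\right) 3 \left(-1\right) V{\left(-15 \right)} = \left(-4\right) 3 \left(-1\right) \sqrt{-408 - 15} = \left(-12\right) \left(-1\right) \sqrt{-423} = 12 \cdot 3 i \sqrt{47} = 36 i \sqrt{47}$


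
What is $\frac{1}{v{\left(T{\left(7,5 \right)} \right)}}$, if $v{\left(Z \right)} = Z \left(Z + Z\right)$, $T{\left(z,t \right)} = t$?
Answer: $\frac{1}{50} \approx 0.02$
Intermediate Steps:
$v{\left(Z \right)} = 2 Z^{2}$ ($v{\left(Z \right)} = Z 2 Z = 2 Z^{2}$)
$\frac{1}{v{\left(T{\left(7,5 \right)} \right)}} = \frac{1}{2 \cdot 5^{2}} = \frac{1}{2 \cdot 25} = \frac{1}{50}$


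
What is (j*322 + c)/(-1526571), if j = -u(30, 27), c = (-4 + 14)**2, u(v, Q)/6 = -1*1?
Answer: -2032/1526571 ≈ -0.0013311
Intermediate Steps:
u(v, Q) = -6 (u(v, Q) = 6*(-1*1) = 6*(-1) = -6)
c = 100 (c = 10**2 = 100)
j = 6 (j = -1*(-6) = 6)
(j*322 + c)/(-1526571) = (6*322 + 100)/(-1526571) = (1932 + 100)*(-1/1526571) = 2032*(-1/1526571) = -2032/1526571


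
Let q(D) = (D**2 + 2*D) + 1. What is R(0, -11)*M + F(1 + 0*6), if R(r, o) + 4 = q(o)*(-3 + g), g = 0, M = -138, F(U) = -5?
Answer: 41947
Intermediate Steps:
q(D) = 1 + D**2 + 2*D
R(r, o) = -7 - 6*o - 3*o**2 (R(r, o) = -4 + (1 + o**2 + 2*o)*(-3 + 0) = -4 + (1 + o**2 + 2*o)*(-3) = -4 + (-3 - 6*o - 3*o**2) = -7 - 6*o - 3*o**2)
R(0, -11)*M + F(1 + 0*6) = (-7 - 6*(-11) - 3*(-11)**2)*(-138) - 5 = (-7 + 66 - 3*121)*(-138) - 5 = (-7 + 66 - 363)*(-138) - 5 = -304*(-138) - 5 = 41952 - 5 = 41947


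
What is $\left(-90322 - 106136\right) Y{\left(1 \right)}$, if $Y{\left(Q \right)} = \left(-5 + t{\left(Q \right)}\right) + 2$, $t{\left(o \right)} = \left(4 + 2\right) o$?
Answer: $-589374$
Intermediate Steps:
$t{\left(o \right)} = 6 o$
$Y{\left(Q \right)} = -3 + 6 Q$ ($Y{\left(Q \right)} = \left(-5 + 6 Q\right) + 2 = -3 + 6 Q$)
$\left(-90322 - 106136\right) Y{\left(1 \right)} = \left(-90322 - 106136\right) \left(-3 + 6 \cdot 1\right) = - 196458 \left(-3 + 6\right) = \left(-196458\right) 3 = -589374$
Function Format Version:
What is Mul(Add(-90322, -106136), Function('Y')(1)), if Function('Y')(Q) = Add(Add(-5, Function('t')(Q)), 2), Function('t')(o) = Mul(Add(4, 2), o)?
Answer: -589374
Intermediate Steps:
Function('t')(o) = Mul(6, o)
Function('Y')(Q) = Add(-3, Mul(6, Q)) (Function('Y')(Q) = Add(Add(-5, Mul(6, Q)), 2) = Add(-3, Mul(6, Q)))
Mul(Add(-90322, -106136), Function('Y')(1)) = Mul(Add(-90322, -106136), Add(-3, Mul(6, 1))) = Mul(-196458, Add(-3, 6)) = Mul(-196458, 3) = -589374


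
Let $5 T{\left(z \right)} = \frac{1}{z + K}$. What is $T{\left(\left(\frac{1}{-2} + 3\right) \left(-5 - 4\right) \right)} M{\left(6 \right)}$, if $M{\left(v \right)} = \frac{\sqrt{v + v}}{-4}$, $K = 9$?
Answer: $\frac{\sqrt{3}}{135} \approx 0.01283$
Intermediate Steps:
$T{\left(z \right)} = \frac{1}{5 \left(9 + z\right)}$ ($T{\left(z \right)} = \frac{1}{5 \left(z + 9\right)} = \frac{1}{5 \left(9 + z\right)}$)
$M{\left(v \right)} = - \frac{\sqrt{2} \sqrt{v}}{4}$ ($M{\left(v \right)} = \sqrt{2 v} \left(- \frac{1}{4}\right) = \sqrt{2} \sqrt{v} \left(- \frac{1}{4}\right) = - \frac{\sqrt{2} \sqrt{v}}{4}$)
$T{\left(\left(\frac{1}{-2} + 3\right) \left(-5 - 4\right) \right)} M{\left(6 \right)} = \frac{1}{5 \left(9 + \left(\frac{1}{-2} + 3\right) \left(-5 - 4\right)\right)} \left(- \frac{\sqrt{2} \sqrt{6}}{4}\right) = \frac{1}{5 \left(9 + \left(- \frac{1}{2} + 3\right) \left(-9\right)\right)} \left(- \frac{\sqrt{3}}{2}\right) = \frac{1}{5 \left(9 + \frac{5}{2} \left(-9\right)\right)} \left(- \frac{\sqrt{3}}{2}\right) = \frac{1}{5 \left(9 - \frac{45}{2}\right)} \left(- \frac{\sqrt{3}}{2}\right) = \frac{1}{5 \left(- \frac{27}{2}\right)} \left(- \frac{\sqrt{3}}{2}\right) = \frac{1}{5} \left(- \frac{2}{27}\right) \left(- \frac{\sqrt{3}}{2}\right) = - \frac{2 \left(- \frac{\sqrt{3}}{2}\right)}{135} = \frac{\sqrt{3}}{135}$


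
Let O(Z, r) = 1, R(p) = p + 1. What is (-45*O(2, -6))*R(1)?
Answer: -90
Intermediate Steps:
R(p) = 1 + p
(-45*O(2, -6))*R(1) = (-45*1)*(1 + 1) = -45*2 = -90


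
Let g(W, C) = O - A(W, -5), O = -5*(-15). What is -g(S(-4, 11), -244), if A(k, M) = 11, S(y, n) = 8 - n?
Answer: -64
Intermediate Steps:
O = 75
g(W, C) = 64 (g(W, C) = 75 - 1*11 = 75 - 11 = 64)
-g(S(-4, 11), -244) = -1*64 = -64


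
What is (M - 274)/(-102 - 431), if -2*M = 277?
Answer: 825/1066 ≈ 0.77392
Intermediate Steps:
M = -277/2 (M = -½*277 = -277/2 ≈ -138.50)
(M - 274)/(-102 - 431) = (-277/2 - 274)/(-102 - 431) = -825/2/(-533) = -825/2*(-1/533) = 825/1066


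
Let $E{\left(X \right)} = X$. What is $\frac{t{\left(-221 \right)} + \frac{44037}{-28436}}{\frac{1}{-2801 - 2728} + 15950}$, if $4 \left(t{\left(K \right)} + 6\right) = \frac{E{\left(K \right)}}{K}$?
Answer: $- \frac{286877694}{626925285841} \approx -0.00045759$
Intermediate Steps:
$t{\left(K \right)} = - \frac{23}{4}$ ($t{\left(K \right)} = -6 + \frac{K \frac{1}{K}}{4} = -6 + \frac{1}{4} \cdot 1 = -6 + \frac{1}{4} = - \frac{23}{4}$)
$\frac{t{\left(-221 \right)} + \frac{44037}{-28436}}{\frac{1}{-2801 - 2728} + 15950} = \frac{- \frac{23}{4} + \frac{44037}{-28436}}{\frac{1}{-2801 - 2728} + 15950} = \frac{- \frac{23}{4} + 44037 \left(- \frac{1}{28436}\right)}{\frac{1}{-5529} + 15950} = \frac{- \frac{23}{4} - \frac{44037}{28436}}{- \frac{1}{5529} + 15950} = - \frac{51886}{7109 \cdot \frac{88187549}{5529}} = \left(- \frac{51886}{7109}\right) \frac{5529}{88187549} = - \frac{286877694}{626925285841}$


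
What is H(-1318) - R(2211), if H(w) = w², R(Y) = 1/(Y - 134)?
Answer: 3608006547/2077 ≈ 1.7371e+6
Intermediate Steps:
R(Y) = 1/(-134 + Y)
H(-1318) - R(2211) = (-1318)² - 1/(-134 + 2211) = 1737124 - 1/2077 = 3608006547/2077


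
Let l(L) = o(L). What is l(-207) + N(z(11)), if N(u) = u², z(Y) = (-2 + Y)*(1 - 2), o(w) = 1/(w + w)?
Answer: 33533/414 ≈ 80.998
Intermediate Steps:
o(w) = 1/(2*w)
z(Y) = 2 - Y (z(Y) = (-2 + Y)*(-1) = 2 - Y)
l(L) = 1/(2*L)
l(-207) + N(z(11)) = (½)/(-207) + (2 - 1*11)² = (½)*(-1/207) + (2 - 11)² = -1/414 + (-9)² = -1/414 + 81 = 33533/414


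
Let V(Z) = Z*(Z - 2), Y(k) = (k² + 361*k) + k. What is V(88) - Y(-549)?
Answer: -95095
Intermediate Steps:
Y(k) = k² + 362*k
V(Z) = Z*(-2 + Z)
V(88) - Y(-549) = 88*(-2 + 88) - (-549)*(362 - 549) = 88*86 - (-549)*(-187) = 7568 - 1*102663 = 7568 - 102663 = -95095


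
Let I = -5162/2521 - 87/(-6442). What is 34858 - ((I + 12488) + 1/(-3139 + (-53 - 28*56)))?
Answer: 864720987548601/38651871160 ≈ 22372.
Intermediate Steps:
I = -33034277/16240282 (I = -5162*1/2521 - 87*(-1/6442) = -5162/2521 + 87/6442 = -33034277/16240282 ≈ -2.0341)
34858 - ((I + 12488) + 1/(-3139 + (-53 - 28*56))) = 34858 - ((-33034277/16240282 + 12488) + 1/(-3139 + (-53 - 28*56))) = 34858 - (202775607339/16240282 + 1/(-3139 + (-53 - 1568))) = 34858 - (202775607339/16240282 + 1/(-3139 - 1621)) = 34858 - (202775607339/16240282 + 1/(-4760)) = 34858 - (202775607339/16240282 - 1/4760) = 34858 - 1*482605937346679/38651871160 = 34858 - 482605937346679/38651871160 = 864720987548601/38651871160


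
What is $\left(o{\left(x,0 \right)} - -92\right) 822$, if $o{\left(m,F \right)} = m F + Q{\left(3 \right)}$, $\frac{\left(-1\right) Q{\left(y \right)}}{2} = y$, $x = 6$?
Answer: $70692$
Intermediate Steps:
$Q{\left(y \right)} = - 2 y$
$o{\left(m,F \right)} = -6 + F m$ ($o{\left(m,F \right)} = m F - 6 = F m - 6 = -6 + F m$)
$\left(o{\left(x,0 \right)} - -92\right) 822 = \left(\left(-6 + 0 \cdot 6\right) - -92\right) 822 = \left(\left(-6 + 0\right) + 92\right) 822 = \left(-6 + 92\right) 822 = 86 \cdot 822 = 70692$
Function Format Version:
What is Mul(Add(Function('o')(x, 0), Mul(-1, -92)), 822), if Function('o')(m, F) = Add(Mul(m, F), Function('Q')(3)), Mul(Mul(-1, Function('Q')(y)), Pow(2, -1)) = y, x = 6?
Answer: 70692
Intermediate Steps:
Function('Q')(y) = Mul(-2, y)
Function('o')(m, F) = Add(-6, Mul(F, m)) (Function('o')(m, F) = Add(Mul(m, F), Mul(-2, 3)) = Add(Mul(F, m), -6) = Add(-6, Mul(F, m)))
Mul(Add(Function('o')(x, 0), Mul(-1, -92)), 822) = Mul(Add(Add(-6, Mul(0, 6)), Mul(-1, -92)), 822) = Mul(Add(Add(-6, 0), 92), 822) = Mul(Add(-6, 92), 822) = Mul(86, 822) = 70692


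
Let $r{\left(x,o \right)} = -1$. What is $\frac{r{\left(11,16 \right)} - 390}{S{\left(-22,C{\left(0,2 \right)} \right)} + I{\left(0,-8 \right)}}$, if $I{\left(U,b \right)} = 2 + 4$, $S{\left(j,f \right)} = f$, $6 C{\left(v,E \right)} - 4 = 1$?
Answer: $- \frac{2346}{41} \approx -57.219$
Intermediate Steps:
$C{\left(v,E \right)} = \frac{5}{6}$ ($C{\left(v,E \right)} = \frac{2}{3} + \frac{1}{6} \cdot 1 = \frac{2}{3} + \frac{1}{6} = \frac{5}{6}$)
$I{\left(U,b \right)} = 6$
$\frac{r{\left(11,16 \right)} - 390}{S{\left(-22,C{\left(0,2 \right)} \right)} + I{\left(0,-8 \right)}} = \frac{-1 - 390}{\frac{5}{6} + 6} = - \frac{391}{\frac{41}{6}} = \left(-391\right) \frac{6}{41} = - \frac{2346}{41}$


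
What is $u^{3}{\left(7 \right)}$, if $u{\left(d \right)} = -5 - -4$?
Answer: $-1$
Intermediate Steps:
$u{\left(d \right)} = -1$ ($u{\left(d \right)} = -5 + 4 = -1$)
$u^{3}{\left(7 \right)} = \left(-1\right)^{3} = -1$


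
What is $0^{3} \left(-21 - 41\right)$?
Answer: $0$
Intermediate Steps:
$0^{3} \left(-21 - 41\right) = 0 \left(-62\right) = 0$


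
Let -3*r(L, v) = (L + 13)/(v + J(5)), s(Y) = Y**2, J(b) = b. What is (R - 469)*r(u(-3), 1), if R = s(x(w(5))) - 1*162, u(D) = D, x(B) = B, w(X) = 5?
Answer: 1010/3 ≈ 336.67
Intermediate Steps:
r(L, v) = -(13 + L)/(3*(5 + v)) (r(L, v) = -(L + 13)/(3*(v + 5)) = -(13 + L)/(3*(5 + v)))
R = -137 (R = 5**2 - 1*162 = 25 - 162 = -137)
(R - 469)*r(u(-3), 1) = (-137 - 469)*((-13 - 1*(-3))/(3*(5 + 1))) = -202*(-13 + 3)/6 = -202*(-10)/6 = -606*(-5/9) = 1010/3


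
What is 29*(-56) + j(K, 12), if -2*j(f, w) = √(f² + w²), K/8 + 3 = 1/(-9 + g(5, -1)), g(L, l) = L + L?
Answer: -1634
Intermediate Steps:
g(L, l) = 2*L
K = -16 (K = -24 + 8/(-9 + 2*5) = -24 + 8/(-9 + 10) = -24 + 8/1 = -24 + 8*1 = -24 + 8 = -16)
j(f, w) = -√(f² + w²)/2
29*(-56) + j(K, 12) = 29*(-56) - √((-16)² + 12²)/2 = -1624 - √(256 + 144)/2 = -1624 - √400/2 = -1624 - ½*20 = -1624 - 10 = -1634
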